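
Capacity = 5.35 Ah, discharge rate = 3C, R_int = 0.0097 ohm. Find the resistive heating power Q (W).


Step 1: I = C_rate * capacity = 3 * 5.35 = 16.05 A
Step 2: Q = I^2 * R = 16.05^2 * 0.0097 = 257.6 * 0.0097 = 2.499 W

2.499 W


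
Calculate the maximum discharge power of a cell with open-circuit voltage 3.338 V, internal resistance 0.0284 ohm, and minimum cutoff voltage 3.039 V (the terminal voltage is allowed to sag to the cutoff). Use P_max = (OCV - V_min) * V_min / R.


dV = OCV - V_min = 0.299 V (so I_max = dV / R)
P_max = dV * V_min / R = 0.299 * 3.039 / 0.0284 = 32.00 W

32.00 W


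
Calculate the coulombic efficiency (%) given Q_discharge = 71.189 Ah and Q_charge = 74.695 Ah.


eta_c = Q_dis / Q_chg * 100 = 71.189 / 74.695 * 100 = 95.31%

95.31%


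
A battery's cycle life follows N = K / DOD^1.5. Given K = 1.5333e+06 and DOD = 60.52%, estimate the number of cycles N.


DOD^1.5 = 470.81
N = K / DOD^1.5 = 1.5333e+06 / 470.81 = 3257

3257 cycles


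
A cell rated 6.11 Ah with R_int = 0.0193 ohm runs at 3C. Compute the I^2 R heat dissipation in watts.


Step 1: I = C_rate * capacity = 3 * 6.11 = 18.33 A
Step 2: Q = I^2 * R = 18.33^2 * 0.0193 = 335.99 * 0.0193 = 6.485 W

6.485 W


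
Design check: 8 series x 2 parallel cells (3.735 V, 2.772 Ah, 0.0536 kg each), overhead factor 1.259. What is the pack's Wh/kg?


Step 1: V_pack = 8 * 3.735 = 29.88 V
Step 2: C_pack = 2 * 2.772 = 5.544 Ah
Step 3: E_pack = V_pack * C_pack = 29.88 * 5.544 = 165.65 Wh
Step 4: m_pack = 8 * 2 * 0.0536 * 1.259 = 1.0797 kg
Step 5: ED = E_pack / m_pack = 165.65 / 1.0797 = 153.4 Wh/kg

153.4 Wh/kg


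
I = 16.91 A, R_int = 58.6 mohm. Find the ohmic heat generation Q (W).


Convert: R = 58.6 mohm = 0.0586 ohm
I^2 = 285.95
Q = 285.95 * 0.0586 = 16.76 W

16.76 W


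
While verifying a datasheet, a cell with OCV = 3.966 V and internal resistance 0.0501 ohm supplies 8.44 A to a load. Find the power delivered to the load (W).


Step 1: V_terminal = OCV - I*R = 3.966 - 8.44 * 0.0501 = 3.5432 V
Step 2: P_out = V_terminal * I = 3.5432 * 8.44 = 29.90 W

29.90 W


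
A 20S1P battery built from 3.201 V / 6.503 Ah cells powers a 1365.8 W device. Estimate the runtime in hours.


Step 1: E_pack = Ns * V_cell * Np * C_cell = 20 * 3.201 * 1 * 6.503 = 416.32 Wh
Step 2: t = E_pack / P = 416.32 / 1365.8 = 0.3048 hr

0.3048 hr


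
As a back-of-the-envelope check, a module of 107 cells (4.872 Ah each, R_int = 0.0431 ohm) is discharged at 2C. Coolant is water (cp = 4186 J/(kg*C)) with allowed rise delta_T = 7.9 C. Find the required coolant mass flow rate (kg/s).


Step 1: I = 2 * 4.872 = 9.744 A
Step 2: Q_cell = I^2 * R = 9.744^2 * 0.0431 = 4.0922 W
Step 3: Q_total = 107 * 4.0922 = 437.87 W
Step 4: m_dot = Q_total / (cp * dT) = 437.87 / (4186 * 7.9) = 0.01324 kg/s

0.01324 kg/s


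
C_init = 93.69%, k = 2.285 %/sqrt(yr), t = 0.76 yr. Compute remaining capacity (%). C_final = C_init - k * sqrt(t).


Step 1: sqrt(0.76 yr) = 0.87178
Step 2: drop = 2.285 * 0.87178 = 1.992
Step 3: C_final = 93.69 - 1.992 = 91.70%

91.70%


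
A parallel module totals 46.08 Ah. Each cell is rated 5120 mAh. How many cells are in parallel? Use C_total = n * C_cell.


Convert: C_cell = 5120 mAh = 5.12 Ah
n = C_total / C_cell = 46.08 / 5.12 = 9

9


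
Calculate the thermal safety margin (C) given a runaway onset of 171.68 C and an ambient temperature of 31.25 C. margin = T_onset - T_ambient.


Safety margin = 171.68 C - 31.25 C = 140.43 C

140.43 C


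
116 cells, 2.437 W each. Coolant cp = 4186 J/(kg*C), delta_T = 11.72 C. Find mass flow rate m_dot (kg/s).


Q_total = 116 * 2.437 = 282.69 W
m_dot = Q_total / (cp * dT) = 282.69 / (4186 * 11.72) = 0.005762 kg/s

0.005762 kg/s


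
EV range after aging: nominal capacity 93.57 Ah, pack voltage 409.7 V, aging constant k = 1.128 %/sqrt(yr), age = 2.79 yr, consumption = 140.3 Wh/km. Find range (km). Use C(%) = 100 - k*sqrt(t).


Step 1: capacity retention = 100 - 1.128 * sqrt(2.79) = 100 - 1.128 * 1.6703 = 98.116%
Step 2: C_now = 93.57 * 98.116/100 = 91.807 Ah
Step 3: E_pack = V * C_now = 409.7 * 91.807 = 37613 Wh
Step 4: range = E_pack / consumption = 37613 / 140.3 = 268.1 km

268.1 km


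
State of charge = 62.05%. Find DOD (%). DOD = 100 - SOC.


Complement of SOC: DOD = 100% - 62.05% = 37.95%

37.95%


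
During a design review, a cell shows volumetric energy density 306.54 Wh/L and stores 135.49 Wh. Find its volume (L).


V = E / ED = 135.49 / 306.54 = 0.4420 L

0.4420 L


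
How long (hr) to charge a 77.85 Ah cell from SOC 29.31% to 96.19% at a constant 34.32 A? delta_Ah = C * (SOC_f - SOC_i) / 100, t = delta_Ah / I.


Step 1: dSOC = 96.19% - 29.31% = 66.88%
Step 2: delta_Ah = 77.85 * 66.88 / 100 = 52.066 Ah
Step 3: t = 52.066 / 34.32 = 1.517 hr

1.517 hr


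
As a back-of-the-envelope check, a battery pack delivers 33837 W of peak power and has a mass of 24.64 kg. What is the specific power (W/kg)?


Specific power = 33837 W / 24.64 kg = 1373 W/kg

1373 W/kg


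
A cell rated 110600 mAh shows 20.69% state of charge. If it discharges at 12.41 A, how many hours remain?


Convert: C_total = 110600 mAh = 110.6 Ah
Step 1: remaining = SOC/100 * C_total = 20.69/100 * 110.6 = 22.883 Ah
Step 2: t = remaining / I = 22.883 / 12.41 = 1.844 hr

1.844 hr


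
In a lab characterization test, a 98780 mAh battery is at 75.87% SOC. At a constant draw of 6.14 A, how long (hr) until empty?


Convert: C_total = 98780 mAh = 98.78 Ah
Step 1: remaining = SOC/100 * C_total = 75.87/100 * 98.78 = 74.944 Ah
Step 2: t = remaining / I = 74.944 / 6.14 = 12.21 hr

12.21 hr


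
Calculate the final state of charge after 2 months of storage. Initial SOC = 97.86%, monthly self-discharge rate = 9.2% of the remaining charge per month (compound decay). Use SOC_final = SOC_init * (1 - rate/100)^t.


Monthly retention factor = 1 - 9.2/100 = 0.908
Over 2 months: factor^2 = 0.82446
SOC_final = 97.86 * 0.82446 = 80.68%

80.68%


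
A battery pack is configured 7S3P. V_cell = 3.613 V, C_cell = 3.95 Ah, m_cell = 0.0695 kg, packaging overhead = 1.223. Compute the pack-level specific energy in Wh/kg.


Step 1: V_pack = 7 * 3.613 = 25.291 V
Step 2: C_pack = 3 * 3.95 = 11.85 Ah
Step 3: E_pack = V_pack * C_pack = 25.291 * 11.85 = 299.7 Wh
Step 4: m_pack = 7 * 3 * 0.0695 * 1.223 = 1.785 kg
Step 5: ED = E_pack / m_pack = 299.7 / 1.785 = 167.9 Wh/kg

167.9 Wh/kg


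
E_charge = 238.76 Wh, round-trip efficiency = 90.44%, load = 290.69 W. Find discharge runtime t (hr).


Step 1: E_discharge = eta/100 * E_charge = 90.44/100 * 238.76 = 215.93 Wh
Step 2: t = E_discharge / P = 215.93 / 290.69 = 0.7428 hr

0.7428 hr


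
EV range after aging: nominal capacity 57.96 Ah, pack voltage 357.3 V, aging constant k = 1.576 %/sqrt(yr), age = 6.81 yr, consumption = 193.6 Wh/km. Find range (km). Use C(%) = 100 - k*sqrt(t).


Step 1: capacity retention = 100 - 1.576 * sqrt(6.81) = 100 - 1.576 * 2.6096 = 95.887%
Step 2: C_now = 57.96 * 95.887/100 = 55.576 Ah
Step 3: E_pack = V * C_now = 357.3 * 55.576 = 19857 Wh
Step 4: range = E_pack / consumption = 19857 / 193.6 = 102.6 km

102.6 km


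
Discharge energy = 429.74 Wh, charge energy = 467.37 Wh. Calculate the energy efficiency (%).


Round-trip efficiency = 429.74/467.37 * 100% = 91.95%

91.95%


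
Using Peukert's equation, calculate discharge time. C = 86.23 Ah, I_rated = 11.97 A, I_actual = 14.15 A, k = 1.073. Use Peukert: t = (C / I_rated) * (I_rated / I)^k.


Step 1: t_rated = C / I_rated = 86.23 / 11.97 = 7.2038 hr
Step 2: ratio = 11.97 / 14.15 = 0.84594
Step 3: ratio^k = 0.84594^1.073 = 0.83567
Step 4: t = t_rated * ratio^k = 7.2038 * 0.83567 = 6.020 hr

6.020 hr


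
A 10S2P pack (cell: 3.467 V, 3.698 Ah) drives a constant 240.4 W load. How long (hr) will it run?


Step 1: E_pack = Ns * V_cell * Np * C_cell = 10 * 3.467 * 2 * 3.698 = 256.42 Wh
Step 2: t = E_pack / P = 256.42 / 240.4 = 1.067 hr

1.067 hr


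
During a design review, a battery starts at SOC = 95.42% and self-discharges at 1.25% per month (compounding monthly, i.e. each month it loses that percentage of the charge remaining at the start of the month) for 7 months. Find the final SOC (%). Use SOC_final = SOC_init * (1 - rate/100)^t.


decay = (1 - 1.25/100)^7 = 0.91571
SOC_final = 95.42 * 0.91571 = 87.38%

87.38%


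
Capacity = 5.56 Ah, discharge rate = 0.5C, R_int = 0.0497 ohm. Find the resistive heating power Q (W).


Step 1: I = C_rate * capacity = 0.5 * 5.56 = 2.78 A
Step 2: Q = I^2 * R = 2.78^2 * 0.0497 = 7.7284 * 0.0497 = 0.3841 W

0.3841 W


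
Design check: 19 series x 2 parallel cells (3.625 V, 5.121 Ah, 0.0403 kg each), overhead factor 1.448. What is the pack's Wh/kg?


Step 1: V_pack = 19 * 3.625 = 68.875 V
Step 2: C_pack = 2 * 5.121 = 10.242 Ah
Step 3: E_pack = V_pack * C_pack = 68.875 * 10.242 = 705.42 Wh
Step 4: m_pack = 19 * 2 * 0.0403 * 1.448 = 2.2175 kg
Step 5: ED = E_pack / m_pack = 705.42 / 2.2175 = 318.1 Wh/kg

318.1 Wh/kg


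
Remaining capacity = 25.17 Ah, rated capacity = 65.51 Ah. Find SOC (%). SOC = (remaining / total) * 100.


SOC = (remaining / total) * 100 = (25.17 / 65.51) * 100 = 38.42%

38.42%


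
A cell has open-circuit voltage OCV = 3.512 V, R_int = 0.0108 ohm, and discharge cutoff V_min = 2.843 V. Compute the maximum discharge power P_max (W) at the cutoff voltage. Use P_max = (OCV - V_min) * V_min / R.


dV = OCV - V_min = 0.669 V (so I_max = dV / R)
P_max = dV * V_min / R = 0.669 * 2.843 / 0.0108 = 176.1 W

176.1 W


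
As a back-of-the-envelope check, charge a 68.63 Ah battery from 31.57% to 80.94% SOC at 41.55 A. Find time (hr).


delta_Ah = 68.63 * (80.94 - 31.57) / 100 = 33.883 Ah
t = delta_Ah / I = 33.883 / 41.55 = 0.8155 hr

0.8155 hr


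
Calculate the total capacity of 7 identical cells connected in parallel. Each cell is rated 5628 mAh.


Convert: C_cell = 5628 mAh = 5.628 Ah
C_total = 7 * 5.628 = 39.396 Ah

39.396 Ah


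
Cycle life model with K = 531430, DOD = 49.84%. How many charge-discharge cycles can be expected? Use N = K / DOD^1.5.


DOD^1.5 = 351.86
N = K / DOD^1.5 = 531430 / 351.86 = 1510

1510 cycles


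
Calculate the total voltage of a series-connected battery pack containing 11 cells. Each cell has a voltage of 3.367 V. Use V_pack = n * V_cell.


V_pack = n * V_cell = 11 * 3.367 = 37.037 V

37.037 V


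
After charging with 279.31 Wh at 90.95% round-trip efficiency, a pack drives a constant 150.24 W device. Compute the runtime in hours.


Step 1: E_discharge = eta/100 * E_charge = 90.95/100 * 279.31 = 254.03 Wh
Step 2: t = E_discharge / P = 254.03 / 150.24 = 1.691 hr

1.691 hr


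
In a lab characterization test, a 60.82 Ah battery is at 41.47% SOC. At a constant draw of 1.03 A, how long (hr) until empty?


Step 1: remaining = SOC/100 * C_total = 41.47/100 * 60.82 = 25.222 Ah
Step 2: t = remaining / I = 25.222 / 1.03 = 24.49 hr

24.49 hr


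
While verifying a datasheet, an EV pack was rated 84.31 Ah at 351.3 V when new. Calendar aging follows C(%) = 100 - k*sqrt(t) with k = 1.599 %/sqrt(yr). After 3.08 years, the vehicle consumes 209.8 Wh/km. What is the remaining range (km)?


Step 1: capacity retention = 100 - 1.599 * sqrt(3.08) = 100 - 1.599 * 1.755 = 97.194%
Step 2: C_now = 84.31 * 97.194/100 = 81.944 Ah
Step 3: E_pack = V * C_now = 351.3 * 81.944 = 28787 Wh
Step 4: range = E_pack / consumption = 28787 / 209.8 = 137.2 km

137.2 km


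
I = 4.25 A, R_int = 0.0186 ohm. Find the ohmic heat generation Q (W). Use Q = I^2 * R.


Q = I^2 * R = 4.25^2 * 0.0186 = 0.3360 W

0.3360 W


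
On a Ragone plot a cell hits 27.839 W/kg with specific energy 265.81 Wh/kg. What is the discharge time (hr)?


t = E / P = 265.81 / 27.839 = 9.548 hr

9.548 hr


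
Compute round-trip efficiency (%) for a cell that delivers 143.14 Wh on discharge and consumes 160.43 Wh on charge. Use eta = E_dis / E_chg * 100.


eta_e = E_dis / E_chg * 100 = 143.14 / 160.43 * 100 = 89.22%

89.22%


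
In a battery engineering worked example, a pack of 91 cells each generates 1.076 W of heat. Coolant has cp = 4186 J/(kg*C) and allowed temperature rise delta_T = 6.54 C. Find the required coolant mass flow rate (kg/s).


Q_total = 91 * 1.076 = 97.916 W
m_dot = Q_total / (cp * dT) = 97.916 / (4186 * 6.54) = 0.003577 kg/s

0.003577 kg/s


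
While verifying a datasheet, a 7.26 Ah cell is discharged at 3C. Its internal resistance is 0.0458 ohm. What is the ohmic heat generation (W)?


Step 1: I = C_rate * capacity = 3 * 7.26 = 21.78 A
Step 2: Q = I^2 * R = 21.78^2 * 0.0458 = 474.37 * 0.0458 = 21.73 W

21.73 W


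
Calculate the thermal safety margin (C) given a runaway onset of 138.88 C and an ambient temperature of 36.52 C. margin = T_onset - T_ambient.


margin = T_onset - T_ambient = 138.88 - 36.52 = 102.36 C

102.36 C


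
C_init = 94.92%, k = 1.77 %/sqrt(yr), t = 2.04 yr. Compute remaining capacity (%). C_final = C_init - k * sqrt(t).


Step 1: sqrt(2.04 yr) = 1.4283
Step 2: drop = 1.77 * 1.4283 = 2.5281
Step 3: C_final = 94.92 - 2.5281 = 92.39%

92.39%


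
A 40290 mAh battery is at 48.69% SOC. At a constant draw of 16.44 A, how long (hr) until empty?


Convert: C_total = 40290 mAh = 40.29 Ah
Step 1: remaining = SOC/100 * C_total = 48.69/100 * 40.29 = 19.617 Ah
Step 2: t = remaining / I = 19.617 / 16.44 = 1.193 hr

1.193 hr


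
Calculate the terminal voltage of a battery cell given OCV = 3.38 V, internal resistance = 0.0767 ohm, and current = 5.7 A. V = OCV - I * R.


IR drop = 5.7 * 0.0767 = 0.43719 V
V = 3.38 - 0.43719 = 2.943 V

2.943 V


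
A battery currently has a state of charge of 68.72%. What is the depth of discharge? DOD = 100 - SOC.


Complement of SOC: DOD = 100% - 68.72% = 31.28%

31.28%


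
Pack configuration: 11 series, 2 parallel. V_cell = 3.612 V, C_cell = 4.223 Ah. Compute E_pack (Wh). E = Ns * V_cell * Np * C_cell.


E = Ns * Vcell * Np * Ccell = 11 * 3.612 * 2 * 4.223 = 335.6 Wh

335.6 Wh


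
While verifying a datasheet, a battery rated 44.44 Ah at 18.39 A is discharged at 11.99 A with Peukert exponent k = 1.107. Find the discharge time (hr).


t_rated = C / I_rated = 44.44 / 18.39 = 2.4165 hr
(I_rated/I)^k = (1.5338)^1.107 = 1.6056
t = t_rated * (I_rated/I)^k = 2.4165 * 1.6056 = 3.880 hr

3.880 hr


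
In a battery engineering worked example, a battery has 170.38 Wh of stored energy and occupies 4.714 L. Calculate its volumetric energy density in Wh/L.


ED = E / V = 170.38 / 4.714 = 36.14 Wh/L

36.14 Wh/L


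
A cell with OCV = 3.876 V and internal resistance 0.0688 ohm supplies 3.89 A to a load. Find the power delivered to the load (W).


Step 1: V_terminal = OCV - I*R = 3.876 - 3.89 * 0.0688 = 3.6084 V
Step 2: P_out = V_terminal * I = 3.6084 * 3.89 = 14.04 W

14.04 W


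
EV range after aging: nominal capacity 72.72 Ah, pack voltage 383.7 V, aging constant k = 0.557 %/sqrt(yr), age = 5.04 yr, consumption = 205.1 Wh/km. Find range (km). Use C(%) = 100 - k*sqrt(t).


Step 1: capacity retention = 100 - 0.557 * sqrt(5.04) = 100 - 0.557 * 2.245 = 98.75%
Step 2: C_now = 72.72 * 98.75/100 = 71.811 Ah
Step 3: E_pack = V * C_now = 383.7 * 71.811 = 27554 Wh
Step 4: range = E_pack / consumption = 27554 / 205.1 = 134.3 km

134.3 km


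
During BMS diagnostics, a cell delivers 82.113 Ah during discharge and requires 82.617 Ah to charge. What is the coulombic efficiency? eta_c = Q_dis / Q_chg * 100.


eta_c = Q_dis / Q_chg * 100 = 82.113 / 82.617 * 100 = 99.39%

99.39%


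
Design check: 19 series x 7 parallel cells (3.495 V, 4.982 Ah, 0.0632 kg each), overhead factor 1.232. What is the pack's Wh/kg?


Step 1: V_pack = 19 * 3.495 = 66.405 V
Step 2: C_pack = 7 * 4.982 = 34.874 Ah
Step 3: E_pack = V_pack * C_pack = 66.405 * 34.874 = 2315.8 Wh
Step 4: m_pack = 19 * 7 * 0.0632 * 1.232 = 10.356 kg
Step 5: ED = E_pack / m_pack = 2315.8 / 10.356 = 223.6 Wh/kg

223.6 Wh/kg


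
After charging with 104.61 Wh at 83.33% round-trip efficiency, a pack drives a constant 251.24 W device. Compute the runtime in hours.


Step 1: E_discharge = eta/100 * E_charge = 83.33/100 * 104.61 = 87.172 Wh
Step 2: t = E_discharge / P = 87.172 / 251.24 = 0.3470 hr

0.3470 hr


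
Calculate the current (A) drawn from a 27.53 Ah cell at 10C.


I = C_rate * capacity = 10 * 27.53 = 275.3 A

275.3 A


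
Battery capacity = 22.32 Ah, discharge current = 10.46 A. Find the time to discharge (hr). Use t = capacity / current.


t = capacity / current = 22.32 / 10.46 = 2.134 hr

2.134 hr


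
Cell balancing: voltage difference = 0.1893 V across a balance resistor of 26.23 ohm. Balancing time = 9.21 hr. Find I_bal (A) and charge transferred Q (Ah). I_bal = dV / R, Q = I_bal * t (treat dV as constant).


First, Ohm's law: I_bal = 0.1893 V / 26.23 ohm = 0.0072169 A
Then Q = I * t = 0.0072169 A * 9.21 hr = 0.06647 Ah

I=0.0072169 A, Q=0.06647 Ah


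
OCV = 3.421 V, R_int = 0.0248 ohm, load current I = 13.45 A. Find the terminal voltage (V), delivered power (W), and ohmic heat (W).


Step 1: V_terminal = OCV - I*R = 3.421 - 13.45 * 0.0248 = 3.0874 V
Step 2: P_out = V_terminal * I = 3.0874 * 13.45 = 41.53 W
Step 3: Q = I^2 * R = 13.45^2 * 0.0248 = 4.486 W

V=3.0874 V, P=41.53 W, Q=4.486 W


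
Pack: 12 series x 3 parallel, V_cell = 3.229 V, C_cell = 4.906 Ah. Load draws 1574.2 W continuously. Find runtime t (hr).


Step 1: E_pack = Ns * V_cell * Np * C_cell = 12 * 3.229 * 3 * 4.906 = 570.29 Wh
Step 2: t = E_pack / P = 570.29 / 1574.2 = 0.3623 hr

0.3623 hr


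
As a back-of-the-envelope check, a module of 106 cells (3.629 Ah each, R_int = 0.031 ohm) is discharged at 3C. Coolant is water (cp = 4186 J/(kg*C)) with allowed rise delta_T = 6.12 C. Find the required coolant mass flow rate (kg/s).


Step 1: I = 3 * 3.629 = 10.887 A
Step 2: Q_cell = I^2 * R = 10.887^2 * 0.031 = 3.6743 W
Step 3: Q_total = 106 * 3.6743 = 389.48 W
Step 4: m_dot = Q_total / (cp * dT) = 389.48 / (4186 * 6.12) = 0.01520 kg/s

0.01520 kg/s


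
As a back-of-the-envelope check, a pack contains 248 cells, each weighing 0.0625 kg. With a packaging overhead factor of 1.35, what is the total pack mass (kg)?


m_pack = n * m_cell * overhead = 248 * 0.0625 * 1.35 = 20.93 kg

20.93 kg


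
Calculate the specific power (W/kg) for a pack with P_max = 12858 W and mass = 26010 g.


Convert: m = 26010 g = 26.01 kg
Specific power = 12858 W / 26.01 kg = 494.3 W/kg

494.3 W/kg


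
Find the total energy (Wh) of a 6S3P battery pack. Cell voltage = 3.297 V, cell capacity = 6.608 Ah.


V_pack = 6 * 3.297 = 19.782 V
C_pack = 3 * 6.608 = 19.824 Ah
E = V_pack * C_pack = 19.782 * 19.824 = 392.2 Wh

392.2 Wh


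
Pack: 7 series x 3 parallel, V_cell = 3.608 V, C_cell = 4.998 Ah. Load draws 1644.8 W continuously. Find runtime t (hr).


Step 1: E_pack = Ns * V_cell * Np * C_cell = 7 * 3.608 * 3 * 4.998 = 378.69 Wh
Step 2: t = E_pack / P = 378.69 / 1644.8 = 0.2302 hr

0.2302 hr


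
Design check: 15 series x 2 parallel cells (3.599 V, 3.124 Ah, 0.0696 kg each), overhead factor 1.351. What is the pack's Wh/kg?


Step 1: V_pack = 15 * 3.599 = 53.985 V
Step 2: C_pack = 2 * 3.124 = 6.248 Ah
Step 3: E_pack = V_pack * C_pack = 53.985 * 6.248 = 337.3 Wh
Step 4: m_pack = 15 * 2 * 0.0696 * 1.351 = 2.8209 kg
Step 5: ED = E_pack / m_pack = 337.3 / 2.8209 = 119.6 Wh/kg

119.6 Wh/kg


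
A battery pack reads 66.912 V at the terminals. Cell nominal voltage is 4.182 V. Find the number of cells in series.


n = V_pack / V_cell = 66.912 / 4.182 = 16

16


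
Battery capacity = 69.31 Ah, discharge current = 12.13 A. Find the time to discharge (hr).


t = capacity / current = 69.31 / 12.13 = 5.714 hr

5.714 hr


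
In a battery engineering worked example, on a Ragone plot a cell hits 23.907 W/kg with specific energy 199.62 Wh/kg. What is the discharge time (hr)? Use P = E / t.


t = E / P = 199.62 / 23.907 = 8.350 hr

8.350 hr


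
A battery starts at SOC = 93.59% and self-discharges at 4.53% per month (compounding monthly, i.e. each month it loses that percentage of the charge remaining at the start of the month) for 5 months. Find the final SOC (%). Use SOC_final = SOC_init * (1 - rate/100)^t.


decay = (1 - 4.53/100)^5 = 0.79311
SOC_final = 93.59 * 0.79311 = 74.23%

74.23%


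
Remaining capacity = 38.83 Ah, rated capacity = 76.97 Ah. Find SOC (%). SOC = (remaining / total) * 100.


SOC = (remaining / total) * 100 = (38.83 / 76.97) * 100 = 50.45%

50.45%


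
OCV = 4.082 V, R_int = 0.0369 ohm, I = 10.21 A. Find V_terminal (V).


V = OCV - I*R = 4.082 - 10.21 * 0.0369 = 3.705 V

3.705 V


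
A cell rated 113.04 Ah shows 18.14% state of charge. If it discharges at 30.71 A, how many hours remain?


Step 1: remaining = SOC/100 * C_total = 18.14/100 * 113.04 = 20.505 Ah
Step 2: t = remaining / I = 20.505 / 30.71 = 0.6677 hr

0.6677 hr


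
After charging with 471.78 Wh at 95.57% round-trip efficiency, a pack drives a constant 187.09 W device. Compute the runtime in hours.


Step 1: E_discharge = eta/100 * E_charge = 95.57/100 * 471.78 = 450.88 Wh
Step 2: t = E_discharge / P = 450.88 / 187.09 = 2.410 hr

2.410 hr


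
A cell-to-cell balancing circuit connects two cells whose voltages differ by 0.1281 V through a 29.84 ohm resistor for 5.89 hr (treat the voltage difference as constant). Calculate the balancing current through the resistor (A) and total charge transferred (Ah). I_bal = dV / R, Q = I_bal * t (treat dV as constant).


I_bal = dV / R = 0.1281 / 29.84 = 0.0042929 A
Q = I_bal * t = 0.0042929 * 5.89 = 0.02529 Ah

I=0.0042929 A, Q=0.02529 Ah


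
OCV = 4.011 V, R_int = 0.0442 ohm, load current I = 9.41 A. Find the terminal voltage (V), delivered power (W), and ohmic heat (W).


Step 1: V_terminal = OCV - I*R = 4.011 - 9.41 * 0.0442 = 3.5951 V
Step 2: P_out = V_terminal * I = 3.5951 * 9.41 = 33.83 W
Step 3: Q = I^2 * R = 9.41^2 * 0.0442 = 3.914 W

V=3.5951 V, P=33.83 W, Q=3.914 W


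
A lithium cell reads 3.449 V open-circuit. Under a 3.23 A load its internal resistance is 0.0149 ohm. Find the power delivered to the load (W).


Step 1: V_terminal = OCV - I*R = 3.449 - 3.23 * 0.0149 = 3.4009 V
Step 2: P_out = V_terminal * I = 3.4009 * 3.23 = 10.98 W

10.98 W


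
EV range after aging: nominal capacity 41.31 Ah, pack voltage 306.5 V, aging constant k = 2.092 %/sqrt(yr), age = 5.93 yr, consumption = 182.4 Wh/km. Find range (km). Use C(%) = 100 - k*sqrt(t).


Step 1: capacity retention = 100 - 2.092 * sqrt(5.93) = 100 - 2.092 * 2.4352 = 94.906%
Step 2: C_now = 41.31 * 94.906/100 = 39.206 Ah
Step 3: E_pack = V * C_now = 306.5 * 39.206 = 12017 Wh
Step 4: range = E_pack / consumption = 12017 / 182.4 = 65.88 km

65.88 km


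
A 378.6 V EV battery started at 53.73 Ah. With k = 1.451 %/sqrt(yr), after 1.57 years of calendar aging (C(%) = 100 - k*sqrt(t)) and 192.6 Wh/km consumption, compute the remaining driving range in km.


Step 1: capacity retention = 100 - 1.451 * sqrt(1.57) = 100 - 1.451 * 1.253 = 98.182%
Step 2: C_now = 53.73 * 98.182/100 = 52.753 Ah
Step 3: E_pack = V * C_now = 378.6 * 52.753 = 19972 Wh
Step 4: range = E_pack / consumption = 19972 / 192.6 = 103.7 km

103.7 km


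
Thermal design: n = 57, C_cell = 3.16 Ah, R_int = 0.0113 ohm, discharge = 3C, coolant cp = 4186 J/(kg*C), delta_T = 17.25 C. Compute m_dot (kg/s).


Step 1: I = 3 * 3.16 = 9.48 A
Step 2: Q_cell = I^2 * R = 9.48^2 * 0.0113 = 1.0155 W
Step 3: Q_total = 57 * 1.0155 = 57.884 W
Step 4: m_dot = Q_total / (cp * dT) = 57.884 / (4186 * 17.25) = 8.016e-04 kg/s

8.016e-04 kg/s


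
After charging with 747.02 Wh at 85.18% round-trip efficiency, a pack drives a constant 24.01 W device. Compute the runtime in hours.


Step 1: E_discharge = eta/100 * E_charge = 85.18/100 * 747.02 = 636.31 Wh
Step 2: t = E_discharge / P = 636.31 / 24.01 = 26.50 hr

26.50 hr


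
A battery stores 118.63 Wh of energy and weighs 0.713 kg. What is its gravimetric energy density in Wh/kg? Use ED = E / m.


Specific energy = 118.63 Wh / 0.713 kg = 166.4 Wh/kg

166.4 Wh/kg


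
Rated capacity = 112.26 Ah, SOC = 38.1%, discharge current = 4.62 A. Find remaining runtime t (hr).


Step 1: remaining = SOC/100 * C_total = 38.1/100 * 112.26 = 42.771 Ah
Step 2: t = remaining / I = 42.771 / 4.62 = 9.258 hr

9.258 hr


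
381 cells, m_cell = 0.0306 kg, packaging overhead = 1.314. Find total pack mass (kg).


Cell mass sum = 381 * 0.0306 = 11.659 kg
With overhead 1.314: m_pack = 11.659 * 1.314 = 15.32 kg

15.32 kg


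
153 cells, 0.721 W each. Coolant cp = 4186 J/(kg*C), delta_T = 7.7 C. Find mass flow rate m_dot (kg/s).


Step 1: Total heat Q = 153 * 0.721 W = 110.31 W
Step 2: denom = cp * dT = 4186 * 7.7 = 32232
Step 3: m_dot = 110.31 / 32232 = 0.003422 kg/s

0.003422 kg/s


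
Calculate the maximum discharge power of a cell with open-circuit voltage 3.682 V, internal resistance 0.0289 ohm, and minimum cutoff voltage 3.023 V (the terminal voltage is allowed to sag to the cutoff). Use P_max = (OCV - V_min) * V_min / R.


dV = OCV - V_min = 0.659 V (so I_max = dV / R)
P_max = dV * V_min / R = 0.659 * 3.023 / 0.0289 = 68.93 W

68.93 W


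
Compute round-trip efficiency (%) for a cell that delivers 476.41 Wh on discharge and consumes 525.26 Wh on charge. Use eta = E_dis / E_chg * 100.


Round-trip efficiency = 476.41/525.26 * 100% = 90.70%

90.70%


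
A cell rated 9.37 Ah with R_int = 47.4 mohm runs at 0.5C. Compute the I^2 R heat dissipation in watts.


Convert: R = 47.4 mohm = 0.0474 ohm
Step 1: I = C_rate * capacity = 0.5 * 9.37 = 4.685 A
Step 2: Q = I^2 * R = 4.685^2 * 0.0474 = 21.949 * 0.0474 = 1.040 W

1.040 W


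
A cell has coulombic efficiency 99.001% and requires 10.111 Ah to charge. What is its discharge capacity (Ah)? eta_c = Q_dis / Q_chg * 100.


Q_dis = eta/100 * Q_chg = 99.001/100 * 10.111 = 10.01 Ah

10.01 Ah


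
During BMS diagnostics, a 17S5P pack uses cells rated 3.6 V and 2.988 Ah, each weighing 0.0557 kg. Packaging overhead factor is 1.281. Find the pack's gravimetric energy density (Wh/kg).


Step 1: V_pack = 17 * 3.6 = 61.2 V
Step 2: C_pack = 5 * 2.988 = 14.94 Ah
Step 3: E_pack = V_pack * C_pack = 61.2 * 14.94 = 914.33 Wh
Step 4: m_pack = 17 * 5 * 0.0557 * 1.281 = 6.0649 kg
Step 5: ED = E_pack / m_pack = 914.33 / 6.0649 = 150.8 Wh/kg

150.8 Wh/kg


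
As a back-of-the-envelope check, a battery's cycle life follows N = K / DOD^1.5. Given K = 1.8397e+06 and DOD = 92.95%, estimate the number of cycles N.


DOD^1.5 = 896.14
N = K / DOD^1.5 = 1.8397e+06 / 896.14 = 2053

2053 cycles


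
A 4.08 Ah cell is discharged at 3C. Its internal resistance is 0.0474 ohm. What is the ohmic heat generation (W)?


Step 1: I = C_rate * capacity = 3 * 4.08 = 12.24 A
Step 2: Q = I^2 * R = 12.24^2 * 0.0474 = 149.82 * 0.0474 = 7.101 W

7.101 W


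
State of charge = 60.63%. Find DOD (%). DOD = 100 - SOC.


Complement of SOC: DOD = 100% - 60.63% = 39.37%

39.37%


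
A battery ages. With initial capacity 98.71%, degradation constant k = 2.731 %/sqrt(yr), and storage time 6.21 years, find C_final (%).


Step 1: sqrt(6.21 yr) = 2.492
Step 2: drop = 2.731 * 2.492 = 6.8057
Step 3: C_final = 98.71 - 6.8057 = 91.90%

91.90%


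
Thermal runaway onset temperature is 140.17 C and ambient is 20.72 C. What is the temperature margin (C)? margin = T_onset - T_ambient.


Safety margin = 140.17 C - 20.72 C = 119.45 C

119.45 C


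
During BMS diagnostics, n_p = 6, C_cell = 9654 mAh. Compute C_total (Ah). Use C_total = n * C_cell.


Convert: C_cell = 9654 mAh = 9.654 Ah
C_total = 6 * 9.654 = 57.924 Ah

57.924 Ah


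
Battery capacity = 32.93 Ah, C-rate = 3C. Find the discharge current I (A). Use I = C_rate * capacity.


I = C_rate * capacity = 3 * 32.93 = 98.79 A

98.79 A


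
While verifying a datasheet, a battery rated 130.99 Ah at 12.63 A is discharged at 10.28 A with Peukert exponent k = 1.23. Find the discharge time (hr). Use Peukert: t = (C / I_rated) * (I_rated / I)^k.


Step 1: t_rated = C / I_rated = 130.99 / 12.63 = 10.371 hr
Step 2: ratio = 12.63 / 10.28 = 1.2286
Step 3: ratio^k = 1.2286^1.23 = 1.2882
Step 4: t = t_rated * ratio^k = 10.371 * 1.2882 = 13.36 hr

13.36 hr


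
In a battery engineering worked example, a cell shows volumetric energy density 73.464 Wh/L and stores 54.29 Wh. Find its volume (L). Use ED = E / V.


V = E / ED = 54.29 / 73.464 = 0.7390 L

0.7390 L


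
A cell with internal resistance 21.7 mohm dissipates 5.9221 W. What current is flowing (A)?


Convert: R = 21.7 mohm = 0.0217 ohm
I = sqrt(Q / R) = sqrt(5.9221 / 0.0217) = sqrt(272.91) = 16.52 A

16.52 A


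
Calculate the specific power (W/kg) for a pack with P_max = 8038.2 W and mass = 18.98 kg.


SP = P / m = 8038.2 / 18.98 = 423.5 W/kg

423.5 W/kg


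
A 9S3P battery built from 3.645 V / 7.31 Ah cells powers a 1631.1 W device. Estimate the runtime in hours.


Step 1: E_pack = Ns * V_cell * Np * C_cell = 9 * 3.645 * 3 * 7.31 = 719.41 Wh
Step 2: t = E_pack / P = 719.41 / 1631.1 = 0.4411 hr

0.4411 hr


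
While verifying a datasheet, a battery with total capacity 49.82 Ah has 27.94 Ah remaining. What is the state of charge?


SOC% = 27.94 / 49.82 * 100 = 56.08%

56.08%


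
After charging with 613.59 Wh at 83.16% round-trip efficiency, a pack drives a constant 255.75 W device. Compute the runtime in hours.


Step 1: E_discharge = eta/100 * E_charge = 83.16/100 * 613.59 = 510.26 Wh
Step 2: t = E_discharge / P = 510.26 / 255.75 = 1.995 hr

1.995 hr


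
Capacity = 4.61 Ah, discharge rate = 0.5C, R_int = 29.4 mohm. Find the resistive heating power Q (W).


Convert: R = 29.4 mohm = 0.0294 ohm
Step 1: I = C_rate * capacity = 0.5 * 4.61 = 2.305 A
Step 2: Q = I^2 * R = 2.305^2 * 0.0294 = 5.313 * 0.0294 = 0.1562 W

0.1562 W


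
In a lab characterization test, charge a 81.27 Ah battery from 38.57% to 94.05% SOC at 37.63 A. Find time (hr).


Step 1: dSOC = 94.05% - 38.57% = 55.48%
Step 2: delta_Ah = 81.27 * 55.48 / 100 = 45.089 Ah
Step 3: t = 45.089 / 37.63 = 1.198 hr

1.198 hr


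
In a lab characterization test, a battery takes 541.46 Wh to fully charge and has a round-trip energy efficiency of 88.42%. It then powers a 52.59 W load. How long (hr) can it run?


Step 1: E_discharge = eta/100 * E_charge = 88.42/100 * 541.46 = 478.76 Wh
Step 2: t = E_discharge / P = 478.76 / 52.59 = 9.104 hr

9.104 hr


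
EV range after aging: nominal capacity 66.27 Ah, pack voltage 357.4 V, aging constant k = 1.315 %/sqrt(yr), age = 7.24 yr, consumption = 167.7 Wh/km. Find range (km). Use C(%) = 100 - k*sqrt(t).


Step 1: capacity retention = 100 - 1.315 * sqrt(7.24) = 100 - 1.315 * 2.6907 = 96.462%
Step 2: C_now = 66.27 * 96.462/100 = 63.925 Ah
Step 3: E_pack = V * C_now = 357.4 * 63.925 = 22847 Wh
Step 4: range = E_pack / consumption = 22847 / 167.7 = 136.2 km

136.2 km


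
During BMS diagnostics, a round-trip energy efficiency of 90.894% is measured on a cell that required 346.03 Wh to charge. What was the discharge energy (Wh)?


E_dis = eta/100 * E_chg = 90.894/100 * 346.03 = 314.5 Wh

314.5 Wh


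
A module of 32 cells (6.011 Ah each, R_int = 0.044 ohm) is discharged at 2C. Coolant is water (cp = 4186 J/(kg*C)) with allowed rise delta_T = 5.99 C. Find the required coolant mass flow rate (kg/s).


Step 1: I = 2 * 6.011 = 12.022 A
Step 2: Q_cell = I^2 * R = 12.022^2 * 0.044 = 6.3593 W
Step 3: Q_total = 32 * 6.3593 = 203.5 W
Step 4: m_dot = Q_total / (cp * dT) = 203.5 / (4186 * 5.99) = 0.008116 kg/s

0.008116 kg/s


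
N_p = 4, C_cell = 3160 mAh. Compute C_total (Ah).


Convert: C_cell = 3160 mAh = 3.16 Ah
C_total = 4 * 3.16 = 12.64 Ah

12.64 Ah


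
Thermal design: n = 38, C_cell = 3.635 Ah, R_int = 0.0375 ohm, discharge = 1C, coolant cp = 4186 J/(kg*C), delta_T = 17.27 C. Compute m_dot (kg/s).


Step 1: I = 1 * 3.635 = 3.635 A
Step 2: Q_cell = I^2 * R = 3.635^2 * 0.0375 = 0.4955 W
Step 3: Q_total = 38 * 0.4955 = 18.829 W
Step 4: m_dot = Q_total / (cp * dT) = 18.829 / (4186 * 17.27) = 2.605e-04 kg/s

2.605e-04 kg/s


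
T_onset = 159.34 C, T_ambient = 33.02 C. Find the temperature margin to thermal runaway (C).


margin = T_onset - T_ambient = 159.34 - 33.02 = 126.32 C

126.32 C


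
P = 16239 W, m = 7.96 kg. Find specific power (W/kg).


SP = P / m = 16239 / 7.96 = 2040 W/kg

2040 W/kg


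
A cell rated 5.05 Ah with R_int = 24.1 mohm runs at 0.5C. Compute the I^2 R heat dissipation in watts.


Convert: R = 24.1 mohm = 0.0241 ohm
Step 1: I = C_rate * capacity = 0.5 * 5.05 = 2.525 A
Step 2: Q = I^2 * R = 2.525^2 * 0.0241 = 6.3756 * 0.0241 = 0.1537 W

0.1537 W


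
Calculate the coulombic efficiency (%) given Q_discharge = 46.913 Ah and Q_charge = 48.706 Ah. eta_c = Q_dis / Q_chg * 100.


eta_c = Q_dis / Q_chg * 100 = 46.913 / 48.706 * 100 = 96.32%

96.32%


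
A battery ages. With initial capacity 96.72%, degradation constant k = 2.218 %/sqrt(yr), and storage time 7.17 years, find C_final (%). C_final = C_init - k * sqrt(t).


sqrt(t) = sqrt(7.17) = 2.6777
C_final = 96.72 - 2.218 * 2.6777 = 90.78%

90.78%


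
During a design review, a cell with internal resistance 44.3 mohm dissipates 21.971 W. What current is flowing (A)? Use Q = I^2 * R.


Convert: R = 44.3 mohm = 0.0443 ohm
I = sqrt(Q / R) = sqrt(21.971 / 0.0443) = sqrt(495.96) = 22.27 A

22.27 A


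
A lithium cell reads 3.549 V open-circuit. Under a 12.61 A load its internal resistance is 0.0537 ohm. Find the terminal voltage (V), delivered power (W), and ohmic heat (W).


Step 1: V_terminal = OCV - I*R = 3.549 - 12.61 * 0.0537 = 2.8718 V
Step 2: P_out = V_terminal * I = 2.8718 * 12.61 = 36.21 W
Step 3: Q = I^2 * R = 12.61^2 * 0.0537 = 8.539 W

V=2.8718 V, P=36.21 W, Q=8.539 W


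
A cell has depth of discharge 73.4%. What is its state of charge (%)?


SOC = 100 - DOD = 100 - 73.4 = 26.6%

26.6%


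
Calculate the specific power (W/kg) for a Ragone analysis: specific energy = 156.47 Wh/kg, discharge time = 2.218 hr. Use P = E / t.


Specific power = 156.47 Wh/kg / 2.218 hr = 70.55 W/kg

70.55 W/kg


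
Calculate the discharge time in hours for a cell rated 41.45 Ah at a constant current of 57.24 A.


t = capacity / current = 41.45 / 57.24 = 0.7241 hr

0.7241 hr


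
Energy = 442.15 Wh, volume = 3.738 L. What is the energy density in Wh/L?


ED = E / V = 442.15 / 3.738 = 118.3 Wh/L

118.3 Wh/L


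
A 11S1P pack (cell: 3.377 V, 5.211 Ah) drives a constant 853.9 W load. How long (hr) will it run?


Step 1: E_pack = Ns * V_cell * Np * C_cell = 11 * 3.377 * 1 * 5.211 = 193.57 Wh
Step 2: t = E_pack / P = 193.57 / 853.9 = 0.2267 hr

0.2267 hr


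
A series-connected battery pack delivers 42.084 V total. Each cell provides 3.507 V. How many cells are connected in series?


n = V_pack / V_cell = 42.084 / 3.507 = 12

12


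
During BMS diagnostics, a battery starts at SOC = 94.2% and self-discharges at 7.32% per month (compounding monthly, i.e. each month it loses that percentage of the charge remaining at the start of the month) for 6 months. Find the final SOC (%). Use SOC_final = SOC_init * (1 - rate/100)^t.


Monthly retention factor = 1 - 7.32/100 = 0.9268
Over 6 months: factor^6 = 0.63375
SOC_final = 94.2 * 0.63375 = 59.70%

59.70%


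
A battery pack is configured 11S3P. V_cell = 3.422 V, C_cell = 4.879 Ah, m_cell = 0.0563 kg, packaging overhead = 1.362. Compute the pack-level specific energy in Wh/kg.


Step 1: V_pack = 11 * 3.422 = 37.642 V
Step 2: C_pack = 3 * 4.879 = 14.637 Ah
Step 3: E_pack = V_pack * C_pack = 37.642 * 14.637 = 550.97 Wh
Step 4: m_pack = 11 * 3 * 0.0563 * 1.362 = 2.5305 kg
Step 5: ED = E_pack / m_pack = 550.97 / 2.5305 = 217.7 Wh/kg

217.7 Wh/kg


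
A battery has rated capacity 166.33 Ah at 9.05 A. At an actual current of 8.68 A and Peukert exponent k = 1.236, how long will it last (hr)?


Step 1: t_rated = C / I_rated = 166.33 / 9.05 = 18.379 hr
Step 2: ratio = 9.05 / 8.68 = 1.0426
Step 3: ratio^k = 1.0426^1.236 = 1.0529
Step 4: t = t_rated * ratio^k = 18.379 * 1.0529 = 19.35 hr

19.35 hr


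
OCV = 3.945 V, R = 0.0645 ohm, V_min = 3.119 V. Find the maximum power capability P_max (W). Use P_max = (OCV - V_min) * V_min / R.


dV = OCV - V_min = 0.826 V (so I_max = dV / R)
P_max = dV * V_min / R = 0.826 * 3.119 / 0.0645 = 39.94 W

39.94 W


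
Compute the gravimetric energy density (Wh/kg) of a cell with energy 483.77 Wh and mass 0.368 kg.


ED = E / m = 483.77 / 0.368 = 1315 Wh/kg

1315 Wh/kg


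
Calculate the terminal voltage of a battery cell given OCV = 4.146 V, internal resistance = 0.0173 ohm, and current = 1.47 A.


IR drop = 1.47 * 0.0173 = 0.025431 V
V = 4.146 - 0.025431 = 4.121 V

4.121 V


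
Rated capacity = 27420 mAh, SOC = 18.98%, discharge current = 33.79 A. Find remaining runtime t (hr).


Convert: C_total = 27420 mAh = 27.42 Ah
Step 1: remaining = SOC/100 * C_total = 18.98/100 * 27.42 = 5.2043 Ah
Step 2: t = remaining / I = 5.2043 / 33.79 = 0.1540 hr

0.1540 hr


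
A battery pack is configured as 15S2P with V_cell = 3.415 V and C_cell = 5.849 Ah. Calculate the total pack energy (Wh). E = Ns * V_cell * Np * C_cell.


V_pack = 15 * 3.415 = 51.225 V
C_pack = 2 * 5.849 = 11.698 Ah
E = V_pack * C_pack = 51.225 * 11.698 = 599.2 Wh

599.2 Wh


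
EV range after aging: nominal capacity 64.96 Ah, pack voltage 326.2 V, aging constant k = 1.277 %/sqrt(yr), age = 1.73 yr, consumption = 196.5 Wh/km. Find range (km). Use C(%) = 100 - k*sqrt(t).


Step 1: capacity retention = 100 - 1.277 * sqrt(1.73) = 100 - 1.277 * 1.3153 = 98.32%
Step 2: C_now = 64.96 * 98.32/100 = 63.869 Ah
Step 3: E_pack = V * C_now = 326.2 * 63.869 = 20834 Wh
Step 4: range = E_pack / consumption = 20834 / 196.5 = 106.0 km

106.0 km


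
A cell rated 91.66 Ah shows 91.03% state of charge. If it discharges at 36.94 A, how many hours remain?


Step 1: remaining = SOC/100 * C_total = 91.03/100 * 91.66 = 83.438 Ah
Step 2: t = remaining / I = 83.438 / 36.94 = 2.259 hr

2.259 hr


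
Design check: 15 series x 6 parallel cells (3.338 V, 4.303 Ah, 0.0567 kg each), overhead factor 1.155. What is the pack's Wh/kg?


Step 1: V_pack = 15 * 3.338 = 50.07 V
Step 2: C_pack = 6 * 4.303 = 25.818 Ah
Step 3: E_pack = V_pack * C_pack = 50.07 * 25.818 = 1292.7 Wh
Step 4: m_pack = 15 * 6 * 0.0567 * 1.155 = 5.894 kg
Step 5: ED = E_pack / m_pack = 1292.7 / 5.894 = 219.3 Wh/kg

219.3 Wh/kg


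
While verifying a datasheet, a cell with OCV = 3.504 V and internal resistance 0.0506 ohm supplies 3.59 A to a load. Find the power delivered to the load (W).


Step 1: V_terminal = OCV - I*R = 3.504 - 3.59 * 0.0506 = 3.3223 V
Step 2: P_out = V_terminal * I = 3.3223 * 3.59 = 11.93 W

11.93 W


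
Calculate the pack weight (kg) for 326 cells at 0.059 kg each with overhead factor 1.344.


m_pack = n * m_cell * overhead = 326 * 0.059 * 1.344 = 25.85 kg

25.85 kg


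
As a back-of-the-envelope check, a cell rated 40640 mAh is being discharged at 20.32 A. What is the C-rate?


Convert: capacity = 40640 mAh = 40.64 Ah
C_rate = I / capacity = 20.32 / 40.64 = 0.5C

0.5C


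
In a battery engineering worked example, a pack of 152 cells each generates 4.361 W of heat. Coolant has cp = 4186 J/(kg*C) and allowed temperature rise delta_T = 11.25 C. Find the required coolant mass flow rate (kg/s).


Q_total = 152 * 4.361 = 662.87 W
m_dot = Q_total / (cp * dT) = 662.87 / (4186 * 11.25) = 0.01408 kg/s

0.01408 kg/s


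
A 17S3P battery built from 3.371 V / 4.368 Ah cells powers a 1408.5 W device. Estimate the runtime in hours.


Step 1: E_pack = Ns * V_cell * Np * C_cell = 17 * 3.371 * 3 * 4.368 = 750.95 Wh
Step 2: t = E_pack / P = 750.95 / 1408.5 = 0.5332 hr

0.5332 hr


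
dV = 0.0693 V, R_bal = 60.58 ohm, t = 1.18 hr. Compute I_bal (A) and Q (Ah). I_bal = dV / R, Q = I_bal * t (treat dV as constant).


I_bal = dV / R = 0.0693 / 60.58 = 0.0011439 A
Q = I_bal * t = 0.0011439 * 1.18 = 0.001350 Ah

I=0.0011439 A, Q=0.001350 Ah
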